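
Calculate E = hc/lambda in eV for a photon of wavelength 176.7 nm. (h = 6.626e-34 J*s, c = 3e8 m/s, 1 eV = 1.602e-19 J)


E = hc/lambda = 6.626e-34 * 3e8 / 1.767e-07 = 1.125e-18 J = 7.0222 eV

7.0222 eV


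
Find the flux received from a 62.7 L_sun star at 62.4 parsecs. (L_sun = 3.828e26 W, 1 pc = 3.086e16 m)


F = L / (4*pi*d^2) = 2.400e+28 / (4*pi*(1.926e+18)^2) = 5.151e-10

5.151e-10 W/m^2


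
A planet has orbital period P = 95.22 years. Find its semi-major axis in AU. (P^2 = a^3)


a = P^(2/3) = 95.22^(2/3) = 20.8522

20.8522 AU


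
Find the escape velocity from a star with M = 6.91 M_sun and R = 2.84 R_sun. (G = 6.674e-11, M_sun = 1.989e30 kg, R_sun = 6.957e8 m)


M = 6.91 * 1.989e30 kg = 1.374399e+31 kg; R = 2.84 * 6.957e8 m = 1.975788e+09 m. v_esc = sqrt(2GM/R) = sqrt(2 * 6.674e-11 * 1.374399e+31 / 1.975788e+09) = 963594.5667

963594.5667 m/s


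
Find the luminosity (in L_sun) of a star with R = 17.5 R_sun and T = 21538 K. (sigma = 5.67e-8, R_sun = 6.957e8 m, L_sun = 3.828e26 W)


R = 17.5 * 6.957e8 m = 1.217475e+10 m. L = 4*pi*R^2*sigma*T^4 = 4*pi*(1.217475e+10)^2 * 5.67e-8 * 21538^4 = 2.272660258e+31 W. L/L_sun = 2.272660258e+31 / 3.828e26 = 59369.3902

59369.3902 L_sun


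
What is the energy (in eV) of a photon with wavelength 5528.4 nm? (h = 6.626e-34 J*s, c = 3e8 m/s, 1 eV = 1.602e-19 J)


E = hc/lambda = 6.626e-34 * 3e8 / 5.528e-06 = 3.596e-20 J = 0.2244 eV

0.2244 eV


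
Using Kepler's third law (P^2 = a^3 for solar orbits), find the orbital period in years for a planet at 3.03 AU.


P = a^(3/2) = 3.03^1.5 = 5.2743

5.2743 years


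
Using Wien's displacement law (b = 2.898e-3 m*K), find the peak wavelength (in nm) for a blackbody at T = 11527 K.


lam_max = b / T = 2.898e-3 / 11527 = 2.514e-07 m = 251.4097 nm

251.4097 nm


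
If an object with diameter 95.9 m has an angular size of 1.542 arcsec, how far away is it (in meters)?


D = size / theta_rad, theta_rad = 1.542 * pi/(180*3600) = 7.476e-06, D = 1.283e+07

1.283e+07 m


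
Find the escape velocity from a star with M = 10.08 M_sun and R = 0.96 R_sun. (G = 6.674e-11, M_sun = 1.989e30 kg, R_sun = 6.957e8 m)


M = 10.08 * 1.989e30 kg = 2.004912e+31 kg; R = 0.96 * 6.957e8 m = 6.67872e+08 m. v_esc = sqrt(2GM/R) = sqrt(2 * 6.674e-11 * 2.004912e+31 / 6.67872e+08) = 2.002e+06

2.002e+06 m/s


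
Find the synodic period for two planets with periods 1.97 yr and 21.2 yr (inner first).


1/P_syn = |1/P1 - 1/P2| = |1/1.97 - 1/21.2| => P_syn = 2.1718

2.1718 years


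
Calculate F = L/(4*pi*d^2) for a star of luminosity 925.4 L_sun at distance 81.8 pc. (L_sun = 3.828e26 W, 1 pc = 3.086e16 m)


F = L / (4*pi*d^2) = 3.542e+29 / (4*pi*(2.524e+18)^2) = 4.424e-09

4.424e-09 W/m^2


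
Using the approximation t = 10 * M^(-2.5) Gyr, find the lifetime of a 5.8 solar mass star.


t = 10 * M^(-2.5) = 10 * 5.8^(-2.5) = 0.1234

0.1234 Gyr


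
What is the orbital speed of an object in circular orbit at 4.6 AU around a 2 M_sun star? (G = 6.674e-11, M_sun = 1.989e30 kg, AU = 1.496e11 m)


v = sqrt(GM/r) = sqrt(6.674e-11 * 3.978e+30 / 6.882e+11) = 19641.7771

19641.7771 m/s


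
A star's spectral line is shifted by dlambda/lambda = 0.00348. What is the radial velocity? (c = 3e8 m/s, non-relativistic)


v = (dlambda/lambda) * c = 0.00348 * 3e8 = 1.044e+06

1.044e+06 m/s


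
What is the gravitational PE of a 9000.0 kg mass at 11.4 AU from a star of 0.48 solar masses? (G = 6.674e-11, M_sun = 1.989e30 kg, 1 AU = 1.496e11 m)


M = 0.48 * 1.989e30 kg = 9.5472e+29 kg; r = 11.4 AU * 1.496e11 m/AU = 1.70544e+12 m. U = -GM*m/r = -(6.674e-11 * 9.5472e+29 * 9000.0) / 1.70544e+12 = -3.363e+11

-3.363e+11 J


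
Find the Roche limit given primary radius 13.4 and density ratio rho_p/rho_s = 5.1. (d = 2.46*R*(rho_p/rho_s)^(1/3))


d_Roche = 2.46 * 13.4 * 5.1^(1/3) = 56.741

56.741


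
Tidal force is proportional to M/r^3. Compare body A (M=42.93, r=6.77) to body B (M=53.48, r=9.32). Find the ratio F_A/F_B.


Ratio = (M1/r1^3) / (M2/r2^3) = (42.93/6.77^3) / (53.48/9.32^3) = 2.0944

2.0944


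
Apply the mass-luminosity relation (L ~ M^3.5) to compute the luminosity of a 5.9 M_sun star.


L/L_sun = (M/M_sun)^3.5 = 5.9^3.5 = 498.8639

498.8639 L_sun


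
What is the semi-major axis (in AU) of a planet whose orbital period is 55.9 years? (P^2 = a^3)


a = P^(2/3) = 55.9^(2/3) = 14.6198

14.6198 AU


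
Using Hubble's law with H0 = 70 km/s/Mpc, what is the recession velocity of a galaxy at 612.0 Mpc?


v = H0 * d = 70 * 612.0 = 42840.0

42840.0 km/s


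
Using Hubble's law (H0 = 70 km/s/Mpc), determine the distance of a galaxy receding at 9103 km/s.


d = v / H0 = 9103 / 70 = 130.0429

130.0429 Mpc


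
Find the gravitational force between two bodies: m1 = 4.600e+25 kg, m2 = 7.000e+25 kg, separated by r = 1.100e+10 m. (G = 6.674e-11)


F = G*m1*m2/r^2 = 6.674e-11 * 4.600e+25 * 7.000e+25 / (1.100e+10)^2 = 6.674e-11 * 3.220e+51 / 1.210e+20 = 1.776e+21

1.776e+21 N


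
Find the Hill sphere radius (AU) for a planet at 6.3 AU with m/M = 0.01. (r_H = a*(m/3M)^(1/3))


r_H = a * (m/3M)^(1/3) = 6.3 * (0.01/3)^(1/3) = 0.9411

0.9411 AU


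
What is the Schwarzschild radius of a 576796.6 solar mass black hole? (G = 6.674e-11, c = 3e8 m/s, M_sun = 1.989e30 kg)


M = 576796.6 * 1.989e30 kg = 1.147248437e+36 kg. rs = 2GM/c^2 = 2 * 6.674e-11 * 1.147248437e+36 / (3e8)^2 = 1.701e+09

1.701e+09 m


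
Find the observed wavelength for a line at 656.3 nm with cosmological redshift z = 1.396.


lam_obs = lam_emit * (1 + z) = 656.3 * (1 + 1.396) = 1572.4948

1572.4948 nm


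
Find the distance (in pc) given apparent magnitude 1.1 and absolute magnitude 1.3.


d = 10^((m - M + 5)/5) = 10^((1.1 - 1.3 + 5)/5) = 9.1201

9.1201 pc


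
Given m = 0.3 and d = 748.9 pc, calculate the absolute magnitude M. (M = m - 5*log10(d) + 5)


M = m - 5*log10(d) + 5 = 0.3 - 5*log10(748.9) + 5 = -9.0721

-9.0721


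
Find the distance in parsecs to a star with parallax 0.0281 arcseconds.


d = 1/p = 1/0.0281 = 35.5872

35.5872 pc


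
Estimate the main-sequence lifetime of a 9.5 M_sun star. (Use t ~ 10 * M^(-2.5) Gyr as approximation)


t = 10 * M^(-2.5) = 10 * 9.5^(-2.5) = 0.0359

0.0359 Gyr


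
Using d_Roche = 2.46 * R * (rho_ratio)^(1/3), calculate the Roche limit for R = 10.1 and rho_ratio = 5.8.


d_Roche = 2.46 * 10.1 * 5.8^(1/3) = 44.6409

44.6409


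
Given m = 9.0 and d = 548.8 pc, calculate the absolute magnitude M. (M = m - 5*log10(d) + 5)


M = m - 5*log10(d) + 5 = 9.0 - 5*log10(548.8) + 5 = 0.3029

0.3029


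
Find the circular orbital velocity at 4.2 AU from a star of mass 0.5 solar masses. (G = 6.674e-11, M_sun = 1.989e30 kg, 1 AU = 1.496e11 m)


v = sqrt(GM/r) = sqrt(6.674e-11 * 9.945e+29 / 6.283e+11) = 10277.9157

10277.9157 m/s


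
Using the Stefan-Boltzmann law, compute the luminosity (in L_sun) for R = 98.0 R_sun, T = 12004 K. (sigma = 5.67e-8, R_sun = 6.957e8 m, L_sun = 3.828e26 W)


R = 98.0 * 6.957e8 m = 6.81786e+10 m. L = 4*pi*R^2*sigma*T^4 = 4*pi*(6.81786e+10)^2 * 5.67e-8 * 12004^4 = 6.87690505e+31 W. L/L_sun = 6.87690505e+31 / 3.828e26 = 179647.4673

179647.4673 L_sun


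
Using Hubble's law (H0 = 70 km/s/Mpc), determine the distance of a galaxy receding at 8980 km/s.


d = v / H0 = 8980 / 70 = 128.2857

128.2857 Mpc


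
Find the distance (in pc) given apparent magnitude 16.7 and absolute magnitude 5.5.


d = 10^((m - M + 5)/5) = 10^((16.7 - 5.5 + 5)/5) = 1737.8008

1737.8008 pc


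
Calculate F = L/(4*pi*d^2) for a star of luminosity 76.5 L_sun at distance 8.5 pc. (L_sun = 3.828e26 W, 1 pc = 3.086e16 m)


F = L / (4*pi*d^2) = 2.928e+28 / (4*pi*(2.623e+17)^2) = 3.387e-08

3.387e-08 W/m^2


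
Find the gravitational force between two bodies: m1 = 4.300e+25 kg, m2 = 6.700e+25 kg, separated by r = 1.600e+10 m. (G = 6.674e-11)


F = G*m1*m2/r^2 = 6.674e-11 * 4.300e+25 * 6.700e+25 / (1.600e+10)^2 = 6.674e-11 * 2.881e+51 / 2.560e+20 = 7.511e+20

7.511e+20 N


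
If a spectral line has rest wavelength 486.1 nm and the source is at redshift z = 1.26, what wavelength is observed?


lam_obs = lam_emit * (1 + z) = 486.1 * (1 + 1.26) = 1098.586

1098.586 nm


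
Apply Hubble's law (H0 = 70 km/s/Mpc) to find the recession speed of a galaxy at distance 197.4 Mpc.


v = H0 * d = 70 * 197.4 = 13818.0

13818.0 km/s


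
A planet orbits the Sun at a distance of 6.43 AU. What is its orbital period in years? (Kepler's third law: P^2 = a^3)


P = a^(3/2) = 6.43^1.5 = 16.3048

16.3048 years


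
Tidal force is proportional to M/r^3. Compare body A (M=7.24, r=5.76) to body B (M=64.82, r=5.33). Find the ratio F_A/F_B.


Ratio = (M1/r1^3) / (M2/r2^3) = (7.24/5.76^3) / (64.82/5.33^3) = 0.0885

0.0885


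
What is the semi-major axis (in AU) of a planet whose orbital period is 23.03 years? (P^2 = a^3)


a = P^(2/3) = 23.03^(2/3) = 8.0946

8.0946 AU


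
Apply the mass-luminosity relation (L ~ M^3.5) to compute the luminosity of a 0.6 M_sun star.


L/L_sun = (M/M_sun)^3.5 = 0.6^3.5 = 0.1673

0.1673 L_sun


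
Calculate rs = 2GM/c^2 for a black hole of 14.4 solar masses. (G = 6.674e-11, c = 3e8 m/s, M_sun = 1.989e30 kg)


M = 14.4 * 1.989e30 kg = 2.86416e+31 kg. rs = 2GM/c^2 = 2 * 6.674e-11 * 2.86416e+31 / (3e8)^2 = 42478.6752

42478.6752 m


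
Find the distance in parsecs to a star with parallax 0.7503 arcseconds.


d = 1/p = 1/0.7503 = 1.3328

1.3328 pc


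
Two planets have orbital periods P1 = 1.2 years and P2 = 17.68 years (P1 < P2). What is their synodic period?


1/P_syn = |1/P1 - 1/P2| = |1/1.2 - 1/17.68| => P_syn = 1.2874

1.2874 years


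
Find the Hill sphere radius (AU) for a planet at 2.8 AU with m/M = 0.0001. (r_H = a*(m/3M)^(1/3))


r_H = a * (m/3M)^(1/3) = 2.8 * (0.0001/3)^(1/3) = 0.0901

0.0901 AU


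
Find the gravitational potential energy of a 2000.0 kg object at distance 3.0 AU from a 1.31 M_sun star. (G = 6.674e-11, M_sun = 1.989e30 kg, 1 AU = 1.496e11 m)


M = 1.31 * 1.989e30 kg = 2.60559e+30 kg; r = 3.0 AU * 1.496e11 m/AU = 4.488e+11 m. U = -GM*m/r = -(6.674e-11 * 2.60559e+30 * 2000.0) / 4.488e+11 = -7.749e+11

-7.749e+11 J


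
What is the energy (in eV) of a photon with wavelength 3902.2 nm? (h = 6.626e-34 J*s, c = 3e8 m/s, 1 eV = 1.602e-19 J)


E = hc/lambda = 6.626e-34 * 3e8 / 3.902e-06 = 5.094e-20 J = 0.318 eV

0.318 eV


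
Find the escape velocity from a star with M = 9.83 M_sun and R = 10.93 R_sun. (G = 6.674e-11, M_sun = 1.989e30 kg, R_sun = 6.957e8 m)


M = 9.83 * 1.989e30 kg = 1.955187e+31 kg; R = 10.93 * 6.957e8 m = 7.604001e+09 m. v_esc = sqrt(2GM/R) = sqrt(2 * 6.674e-11 * 1.955187e+31 / 7.604001e+09) = 585842.8944

585842.8944 m/s


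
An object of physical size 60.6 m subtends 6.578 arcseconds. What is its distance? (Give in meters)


D = size / theta_rad, theta_rad = 6.578 * pi/(180*3600) = 3.189e-05, D = 1.900e+06

1.900e+06 m


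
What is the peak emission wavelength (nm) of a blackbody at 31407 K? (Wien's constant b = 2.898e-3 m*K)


lam_max = b / T = 2.898e-3 / 31407 = 9.227e-08 m = 92.2724 nm

92.2724 nm


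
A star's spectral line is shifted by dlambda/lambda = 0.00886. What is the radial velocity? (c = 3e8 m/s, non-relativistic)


v = (dlambda/lambda) * c = 0.00886 * 3e8 = 2.658e+06

2.658e+06 m/s


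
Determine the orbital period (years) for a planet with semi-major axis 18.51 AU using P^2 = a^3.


P = a^(3/2) = 18.51^1.5 = 79.636

79.636 years


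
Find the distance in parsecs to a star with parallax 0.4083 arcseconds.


d = 1/p = 1/0.4083 = 2.4492

2.4492 pc


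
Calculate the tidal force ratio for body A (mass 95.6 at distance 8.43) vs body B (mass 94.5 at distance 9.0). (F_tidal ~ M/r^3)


Ratio = (M1/r1^3) / (M2/r2^3) = (95.6/8.43^3) / (94.5/9.0^3) = 1.231

1.231


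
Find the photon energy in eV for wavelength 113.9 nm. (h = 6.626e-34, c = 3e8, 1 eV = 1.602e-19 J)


E = hc/lambda = 6.626e-34 * 3e8 / 1.139e-07 = 1.745e-18 J = 10.894 eV

10.894 eV


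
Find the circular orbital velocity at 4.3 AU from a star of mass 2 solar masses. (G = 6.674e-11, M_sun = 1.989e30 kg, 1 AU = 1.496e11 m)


v = sqrt(GM/r) = sqrt(6.674e-11 * 3.978e+30 / 6.433e+11) = 20315.4041

20315.4041 m/s


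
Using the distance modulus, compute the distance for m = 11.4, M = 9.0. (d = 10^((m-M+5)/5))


d = 10^((m - M + 5)/5) = 10^((11.4 - 9.0 + 5)/5) = 30.1995

30.1995 pc


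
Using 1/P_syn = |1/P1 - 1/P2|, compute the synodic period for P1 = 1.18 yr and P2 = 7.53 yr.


1/P_syn = |1/P1 - 1/P2| = |1/1.18 - 1/7.53| => P_syn = 1.3993

1.3993 years


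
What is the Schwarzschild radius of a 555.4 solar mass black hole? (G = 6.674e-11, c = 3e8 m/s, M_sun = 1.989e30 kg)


M = 555.4 * 1.989e30 kg = 1.1046906e+33 kg. rs = 2GM/c^2 = 2 * 6.674e-11 * 1.1046906e+33 / (3e8)^2 = 1.638e+06

1.638e+06 m


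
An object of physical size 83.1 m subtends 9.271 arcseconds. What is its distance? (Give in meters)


D = size / theta_rad, theta_rad = 9.271 * pi/(180*3600) = 4.495e-05, D = 1.849e+06

1.849e+06 m


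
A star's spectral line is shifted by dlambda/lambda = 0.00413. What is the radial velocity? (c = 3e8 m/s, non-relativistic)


v = (dlambda/lambda) * c = 0.00413 * 3e8 = 1.239e+06

1.239e+06 m/s


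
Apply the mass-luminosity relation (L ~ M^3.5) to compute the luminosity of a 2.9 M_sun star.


L/L_sun = (M/M_sun)^3.5 = 2.9^3.5 = 41.533

41.533 L_sun


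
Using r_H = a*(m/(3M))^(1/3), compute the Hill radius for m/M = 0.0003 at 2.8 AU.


r_H = a * (m/3M)^(1/3) = 2.8 * (0.0003/3)^(1/3) = 0.13

0.13 AU


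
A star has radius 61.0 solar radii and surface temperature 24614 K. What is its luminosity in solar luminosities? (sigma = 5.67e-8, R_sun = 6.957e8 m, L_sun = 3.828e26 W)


R = 61.0 * 6.957e8 m = 4.24377e+10 m. L = 4*pi*R^2*sigma*T^4 = 4*pi*(4.24377e+10)^2 * 5.67e-8 * 24614^4 = 4.71004856e+32 W. L/L_sun = 4.71004856e+32 / 3.828e26 = 1.230e+06

1.230e+06 L_sun


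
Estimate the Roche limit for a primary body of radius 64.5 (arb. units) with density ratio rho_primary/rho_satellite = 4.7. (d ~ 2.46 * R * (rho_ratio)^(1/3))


d_Roche = 2.46 * 64.5 * 4.7^(1/3) = 265.7831

265.7831


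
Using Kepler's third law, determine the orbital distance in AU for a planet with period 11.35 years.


a = P^(2/3) = 11.35^(2/3) = 5.0505

5.0505 AU


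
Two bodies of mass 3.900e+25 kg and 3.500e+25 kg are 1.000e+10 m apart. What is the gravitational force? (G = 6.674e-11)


F = G*m1*m2/r^2 = 6.674e-11 * 3.900e+25 * 3.500e+25 / (1.000e+10)^2 = 6.674e-11 * 1.365e+51 / 1.000e+20 = 9.110e+20

9.110e+20 N


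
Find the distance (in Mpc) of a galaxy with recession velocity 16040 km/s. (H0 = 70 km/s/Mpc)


d = v / H0 = 16040 / 70 = 229.1429

229.1429 Mpc


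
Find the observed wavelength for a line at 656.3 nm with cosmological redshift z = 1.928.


lam_obs = lam_emit * (1 + z) = 656.3 * (1 + 1.928) = 1921.6464

1921.6464 nm


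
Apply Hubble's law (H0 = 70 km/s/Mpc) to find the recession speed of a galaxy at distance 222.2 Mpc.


v = H0 * d = 70 * 222.2 = 15554.0

15554.0 km/s


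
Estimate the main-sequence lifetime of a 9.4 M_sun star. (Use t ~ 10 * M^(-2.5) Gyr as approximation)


t = 10 * M^(-2.5) = 10 * 9.4^(-2.5) = 0.0369

0.0369 Gyr


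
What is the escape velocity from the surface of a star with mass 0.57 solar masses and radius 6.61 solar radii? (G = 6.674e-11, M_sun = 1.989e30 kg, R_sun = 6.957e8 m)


M = 0.57 * 1.989e30 kg = 1.13373e+30 kg; R = 6.61 * 6.957e8 m = 4.598577e+09 m. v_esc = sqrt(2GM/R) = sqrt(2 * 6.674e-11 * 1.13373e+30 / 4.598577e+09) = 181405.8077

181405.8077 m/s


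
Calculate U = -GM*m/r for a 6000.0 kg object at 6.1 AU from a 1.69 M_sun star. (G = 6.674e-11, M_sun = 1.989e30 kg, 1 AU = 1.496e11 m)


M = 1.69 * 1.989e30 kg = 3.36141e+30 kg; r = 6.1 AU * 1.496e11 m/AU = 9.1256e+11 m. U = -GM*m/r = -(6.674e-11 * 3.36141e+30 * 6000.0) / 9.1256e+11 = -1.475e+12

-1.475e+12 J


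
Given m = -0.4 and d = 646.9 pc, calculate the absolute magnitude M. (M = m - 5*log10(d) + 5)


M = m - 5*log10(d) + 5 = -0.4 - 5*log10(646.9) + 5 = -9.4542

-9.4542


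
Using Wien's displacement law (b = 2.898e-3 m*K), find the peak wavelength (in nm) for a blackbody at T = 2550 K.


lam_max = b / T = 2.898e-3 / 2550 = 1.136e-06 m = 1136.4706 nm

1136.4706 nm


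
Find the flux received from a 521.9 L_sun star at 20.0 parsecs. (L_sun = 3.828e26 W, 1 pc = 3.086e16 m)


F = L / (4*pi*d^2) = 1.998e+29 / (4*pi*(6.172e+17)^2) = 4.173e-08

4.173e-08 W/m^2


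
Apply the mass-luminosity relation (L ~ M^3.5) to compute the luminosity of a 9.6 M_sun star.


L/L_sun = (M/M_sun)^3.5 = 9.6^3.5 = 2741.2542

2741.2542 L_sun


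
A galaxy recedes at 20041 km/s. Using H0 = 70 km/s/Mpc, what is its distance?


d = v / H0 = 20041 / 70 = 286.3

286.3 Mpc


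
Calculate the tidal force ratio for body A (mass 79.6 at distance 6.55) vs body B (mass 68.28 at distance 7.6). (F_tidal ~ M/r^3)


Ratio = (M1/r1^3) / (M2/r2^3) = (79.6/6.55^3) / (68.28/7.6^3) = 1.8211

1.8211


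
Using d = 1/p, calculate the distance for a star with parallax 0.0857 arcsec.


d = 1/p = 1/0.0857 = 11.6686

11.6686 pc


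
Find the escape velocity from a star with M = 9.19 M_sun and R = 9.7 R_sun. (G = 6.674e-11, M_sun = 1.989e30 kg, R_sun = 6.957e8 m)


M = 9.19 * 1.989e30 kg = 1.827891e+31 kg; R = 9.7 * 6.957e8 m = 6.74829e+09 m. v_esc = sqrt(2GM/R) = sqrt(2 * 6.674e-11 * 1.827891e+31 / 6.74829e+09) = 601293.3177

601293.3177 m/s


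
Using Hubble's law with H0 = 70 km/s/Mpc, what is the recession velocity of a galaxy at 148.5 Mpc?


v = H0 * d = 70 * 148.5 = 10395.0

10395.0 km/s


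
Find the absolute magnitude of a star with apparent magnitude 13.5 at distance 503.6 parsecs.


M = m - 5*log10(d) + 5 = 13.5 - 5*log10(503.6) + 5 = 4.9896

4.9896


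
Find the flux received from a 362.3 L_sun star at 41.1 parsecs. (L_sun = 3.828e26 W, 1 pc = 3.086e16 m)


F = L / (4*pi*d^2) = 1.387e+29 / (4*pi*(1.268e+18)^2) = 6.860e-09

6.860e-09 W/m^2


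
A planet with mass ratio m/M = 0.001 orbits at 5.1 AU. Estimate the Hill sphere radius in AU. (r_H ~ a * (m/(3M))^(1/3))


r_H = a * (m/3M)^(1/3) = 5.1 * (0.001/3)^(1/3) = 0.3536

0.3536 AU


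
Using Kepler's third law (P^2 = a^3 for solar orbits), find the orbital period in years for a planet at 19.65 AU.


P = a^(3/2) = 19.65^1.5 = 87.1051

87.1051 years


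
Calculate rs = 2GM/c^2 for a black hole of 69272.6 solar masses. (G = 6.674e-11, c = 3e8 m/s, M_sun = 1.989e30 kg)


M = 69272.6 * 1.989e30 kg = 1.377832014e+35 kg. rs = 2GM/c^2 = 2 * 6.674e-11 * 1.377832014e+35 / (3e8)^2 = 2.043e+08

2.043e+08 m


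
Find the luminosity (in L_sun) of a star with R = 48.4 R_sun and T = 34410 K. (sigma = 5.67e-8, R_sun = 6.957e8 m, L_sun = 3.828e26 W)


R = 48.4 * 6.957e8 m = 3.367188e+10 m. L = 4*pi*R^2*sigma*T^4 = 4*pi*(3.367188e+10)^2 * 5.67e-8 * 34410^4 = 1.132573363e+33 W. L/L_sun = 1.132573363e+33 / 3.828e26 = 2.959e+06

2.959e+06 L_sun


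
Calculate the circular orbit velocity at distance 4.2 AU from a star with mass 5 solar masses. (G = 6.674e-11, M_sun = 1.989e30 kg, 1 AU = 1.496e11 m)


v = sqrt(GM/r) = sqrt(6.674e-11 * 9.945e+30 / 6.283e+11) = 32501.6233

32501.6233 m/s


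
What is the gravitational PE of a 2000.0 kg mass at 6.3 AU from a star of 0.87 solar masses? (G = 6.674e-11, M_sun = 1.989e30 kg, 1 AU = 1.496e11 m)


M = 0.87 * 1.989e30 kg = 1.73043e+30 kg; r = 6.3 AU * 1.496e11 m/AU = 9.4248e+11 m. U = -GM*m/r = -(6.674e-11 * 1.73043e+30 * 2000.0) / 9.4248e+11 = -2.451e+11

-2.451e+11 J


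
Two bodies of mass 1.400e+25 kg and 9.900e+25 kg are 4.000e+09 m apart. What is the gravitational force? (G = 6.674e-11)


F = G*m1*m2/r^2 = 6.674e-11 * 1.400e+25 * 9.900e+25 / (4.000e+09)^2 = 6.674e-11 * 1.386e+51 / 1.600e+19 = 5.781e+21

5.781e+21 N


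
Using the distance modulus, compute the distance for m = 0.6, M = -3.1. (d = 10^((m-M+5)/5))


d = 10^((m - M + 5)/5) = 10^((0.6 - -3.1 + 5)/5) = 54.9541

54.9541 pc


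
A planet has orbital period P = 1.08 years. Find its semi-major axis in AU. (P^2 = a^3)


a = P^(2/3) = 1.08^(2/3) = 1.0526

1.0526 AU


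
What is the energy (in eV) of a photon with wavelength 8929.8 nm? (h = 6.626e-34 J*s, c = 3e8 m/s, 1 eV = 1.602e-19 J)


E = hc/lambda = 6.626e-34 * 3e8 / 8.930e-06 = 2.226e-20 J = 0.139 eV

0.139 eV


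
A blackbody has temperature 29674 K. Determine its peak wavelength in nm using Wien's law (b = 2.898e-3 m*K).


lam_max = b / T = 2.898e-3 / 29674 = 9.766e-08 m = 97.6613 nm

97.6613 nm


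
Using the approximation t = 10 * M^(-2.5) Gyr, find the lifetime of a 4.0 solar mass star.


t = 10 * M^(-2.5) = 10 * 4.0^(-2.5) = 0.3125

0.3125 Gyr


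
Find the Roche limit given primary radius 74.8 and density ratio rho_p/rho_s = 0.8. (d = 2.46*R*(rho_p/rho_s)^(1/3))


d_Roche = 2.46 * 74.8 * 0.8^(1/3) = 170.8179

170.8179


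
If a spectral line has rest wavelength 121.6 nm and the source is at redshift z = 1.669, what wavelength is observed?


lam_obs = lam_emit * (1 + z) = 121.6 * (1 + 1.669) = 324.5504

324.5504 nm


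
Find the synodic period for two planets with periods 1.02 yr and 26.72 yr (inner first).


1/P_syn = |1/P1 - 1/P2| = |1/1.02 - 1/26.72| => P_syn = 1.0605

1.0605 years


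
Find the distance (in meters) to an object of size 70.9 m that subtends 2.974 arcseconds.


D = size / theta_rad, theta_rad = 2.974 * pi/(180*3600) = 1.442e-05, D = 4.917e+06

4.917e+06 m


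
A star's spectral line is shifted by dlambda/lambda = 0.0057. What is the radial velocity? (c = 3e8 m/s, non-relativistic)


v = (dlambda/lambda) * c = 0.0057 * 3e8 = 1.710e+06

1.710e+06 m/s


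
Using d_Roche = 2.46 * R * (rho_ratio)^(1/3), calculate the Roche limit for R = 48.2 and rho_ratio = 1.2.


d_Roche = 2.46 * 48.2 * 1.2^(1/3) = 126.0016

126.0016


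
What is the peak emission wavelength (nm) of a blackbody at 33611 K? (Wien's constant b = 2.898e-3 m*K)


lam_max = b / T = 2.898e-3 / 33611 = 8.622e-08 m = 86.2218 nm

86.2218 nm


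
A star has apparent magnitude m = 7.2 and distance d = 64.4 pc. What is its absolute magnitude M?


M = m - 5*log10(d) + 5 = 7.2 - 5*log10(64.4) + 5 = 3.1556

3.1556


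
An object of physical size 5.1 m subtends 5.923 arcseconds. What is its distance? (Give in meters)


D = size / theta_rad, theta_rad = 5.923 * pi/(180*3600) = 2.872e-05, D = 177604.341

177604.341 m


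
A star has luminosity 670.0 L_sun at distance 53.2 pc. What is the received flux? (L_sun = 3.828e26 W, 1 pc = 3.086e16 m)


F = L / (4*pi*d^2) = 2.565e+29 / (4*pi*(1.642e+18)^2) = 7.572e-09

7.572e-09 W/m^2


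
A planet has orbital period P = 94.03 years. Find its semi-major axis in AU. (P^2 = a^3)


a = P^(2/3) = 94.03^(2/3) = 20.6781

20.6781 AU


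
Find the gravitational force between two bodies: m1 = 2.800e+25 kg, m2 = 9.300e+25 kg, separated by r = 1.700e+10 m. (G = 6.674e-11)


F = G*m1*m2/r^2 = 6.674e-11 * 2.800e+25 * 9.300e+25 / (1.700e+10)^2 = 6.674e-11 * 2.604e+51 / 2.890e+20 = 6.014e+20

6.014e+20 N


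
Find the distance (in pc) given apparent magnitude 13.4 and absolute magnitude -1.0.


d = 10^((m - M + 5)/5) = 10^((13.4 - -1.0 + 5)/5) = 7585.7758

7585.7758 pc


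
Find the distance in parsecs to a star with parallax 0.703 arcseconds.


d = 1/p = 1/0.703 = 1.4225

1.4225 pc


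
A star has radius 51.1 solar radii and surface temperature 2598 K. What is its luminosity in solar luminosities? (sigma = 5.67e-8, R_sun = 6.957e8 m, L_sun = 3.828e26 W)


R = 51.1 * 6.957e8 m = 3.555027e+10 m. L = 4*pi*R^2*sigma*T^4 = 4*pi*(3.555027e+10)^2 * 5.67e-8 * 2598^4 = 4.102374622e+28 W. L/L_sun = 4.102374622e+28 / 3.828e26 = 107.1676

107.1676 L_sun


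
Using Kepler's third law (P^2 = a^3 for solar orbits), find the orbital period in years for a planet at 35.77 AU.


P = a^(3/2) = 35.77^1.5 = 213.9333

213.9333 years


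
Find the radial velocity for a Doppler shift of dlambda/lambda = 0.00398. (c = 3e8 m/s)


v = (dlambda/lambda) * c = 0.00398 * 3e8 = 1.194e+06

1.194e+06 m/s


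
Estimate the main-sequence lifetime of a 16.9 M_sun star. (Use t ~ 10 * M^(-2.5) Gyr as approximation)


t = 10 * M^(-2.5) = 10 * 16.9^(-2.5) = 0.0085

0.0085 Gyr


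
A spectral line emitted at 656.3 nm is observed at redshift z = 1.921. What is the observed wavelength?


lam_obs = lam_emit * (1 + z) = 656.3 * (1 + 1.921) = 1917.0523

1917.0523 nm


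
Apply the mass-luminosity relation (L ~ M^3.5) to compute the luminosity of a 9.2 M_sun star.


L/L_sun = (M/M_sun)^3.5 = 9.2^3.5 = 2361.8776

2361.8776 L_sun


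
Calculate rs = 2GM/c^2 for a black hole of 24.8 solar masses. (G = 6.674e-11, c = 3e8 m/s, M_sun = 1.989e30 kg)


M = 24.8 * 1.989e30 kg = 4.93272e+31 kg. rs = 2GM/c^2 = 2 * 6.674e-11 * 4.93272e+31 / (3e8)^2 = 73157.7184

73157.7184 m


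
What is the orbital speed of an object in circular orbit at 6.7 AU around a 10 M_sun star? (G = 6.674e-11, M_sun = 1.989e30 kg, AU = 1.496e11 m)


v = sqrt(GM/r) = sqrt(6.674e-11 * 1.989e+31 / 1.002e+12) = 36392.1149

36392.1149 m/s


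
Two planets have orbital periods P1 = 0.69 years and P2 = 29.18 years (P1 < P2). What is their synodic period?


1/P_syn = |1/P1 - 1/P2| = |1/0.69 - 1/29.18| => P_syn = 0.7067

0.7067 years


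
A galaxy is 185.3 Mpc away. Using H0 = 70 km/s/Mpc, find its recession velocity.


v = H0 * d = 70 * 185.3 = 12971.0

12971.0 km/s


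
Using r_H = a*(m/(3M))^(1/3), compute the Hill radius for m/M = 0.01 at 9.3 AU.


r_H = a * (m/3M)^(1/3) = 9.3 * (0.01/3)^(1/3) = 1.3892

1.3892 AU


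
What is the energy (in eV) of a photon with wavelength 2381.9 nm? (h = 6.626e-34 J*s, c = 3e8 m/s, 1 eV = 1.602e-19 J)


E = hc/lambda = 6.626e-34 * 3e8 / 2.382e-06 = 8.345e-20 J = 0.5209 eV

0.5209 eV


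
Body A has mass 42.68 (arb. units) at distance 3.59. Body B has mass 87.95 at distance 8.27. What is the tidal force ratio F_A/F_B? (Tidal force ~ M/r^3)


Ratio = (M1/r1^3) / (M2/r2^3) = (42.68/3.59^3) / (87.95/8.27^3) = 5.9323

5.9323


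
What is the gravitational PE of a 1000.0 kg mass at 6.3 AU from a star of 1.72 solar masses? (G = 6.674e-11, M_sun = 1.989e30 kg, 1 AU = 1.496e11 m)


M = 1.72 * 1.989e30 kg = 3.42108e+30 kg; r = 6.3 AU * 1.496e11 m/AU = 9.4248e+11 m. U = -GM*m/r = -(6.674e-11 * 3.42108e+30 * 1000.0) / 9.4248e+11 = -2.423e+11

-2.423e+11 J


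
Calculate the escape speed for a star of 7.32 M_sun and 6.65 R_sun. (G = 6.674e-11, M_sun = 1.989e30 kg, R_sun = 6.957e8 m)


M = 7.32 * 1.989e30 kg = 1.455948e+31 kg; R = 6.65 * 6.957e8 m = 4.626405e+09 m. v_esc = sqrt(2GM/R) = sqrt(2 * 6.674e-11 * 1.455948e+31 / 4.626405e+09) = 648125.6462

648125.6462 m/s


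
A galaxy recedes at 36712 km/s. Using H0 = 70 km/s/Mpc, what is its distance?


d = v / H0 = 36712 / 70 = 524.4571

524.4571 Mpc


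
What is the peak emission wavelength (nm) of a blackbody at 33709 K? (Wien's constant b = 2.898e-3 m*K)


lam_max = b / T = 2.898e-3 / 33709 = 8.597e-08 m = 85.9711 nm

85.9711 nm


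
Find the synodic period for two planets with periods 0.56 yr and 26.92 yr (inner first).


1/P_syn = |1/P1 - 1/P2| = |1/0.56 - 1/26.92| => P_syn = 0.5719

0.5719 years


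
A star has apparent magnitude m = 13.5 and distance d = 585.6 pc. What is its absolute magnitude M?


M = m - 5*log10(d) + 5 = 13.5 - 5*log10(585.6) + 5 = 4.662

4.662


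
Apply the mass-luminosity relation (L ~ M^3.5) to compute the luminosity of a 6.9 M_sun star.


L/L_sun = (M/M_sun)^3.5 = 6.9^3.5 = 862.9225

862.9225 L_sun


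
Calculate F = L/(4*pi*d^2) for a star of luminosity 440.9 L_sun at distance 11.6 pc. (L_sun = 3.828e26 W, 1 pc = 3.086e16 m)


F = L / (4*pi*d^2) = 1.688e+29 / (4*pi*(3.580e+17)^2) = 1.048e-07

1.048e-07 W/m^2


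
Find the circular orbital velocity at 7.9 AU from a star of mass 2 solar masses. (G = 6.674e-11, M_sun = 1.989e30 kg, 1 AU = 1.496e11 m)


v = sqrt(GM/r) = sqrt(6.674e-11 * 3.978e+30 / 1.182e+12) = 14988.085

14988.085 m/s


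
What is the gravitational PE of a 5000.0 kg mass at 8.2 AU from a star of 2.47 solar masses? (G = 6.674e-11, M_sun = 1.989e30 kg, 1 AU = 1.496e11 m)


M = 2.47 * 1.989e30 kg = 4.91283e+30 kg; r = 8.2 AU * 1.496e11 m/AU = 1.22672e+12 m. U = -GM*m/r = -(6.674e-11 * 4.91283e+30 * 5000.0) / 1.22672e+12 = -1.336e+12

-1.336e+12 J


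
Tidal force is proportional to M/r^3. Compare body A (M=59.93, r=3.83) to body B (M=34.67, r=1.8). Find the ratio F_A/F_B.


Ratio = (M1/r1^3) / (M2/r2^3) = (59.93/3.83^3) / (34.67/1.8^3) = 0.1794

0.1794


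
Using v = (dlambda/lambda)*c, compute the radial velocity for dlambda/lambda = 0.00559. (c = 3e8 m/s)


v = (dlambda/lambda) * c = 0.00559 * 3e8 = 1.677e+06

1.677e+06 m/s


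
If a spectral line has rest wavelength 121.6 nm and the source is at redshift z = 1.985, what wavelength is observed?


lam_obs = lam_emit * (1 + z) = 121.6 * (1 + 1.985) = 362.976

362.976 nm


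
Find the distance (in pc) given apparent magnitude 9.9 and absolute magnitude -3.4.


d = 10^((m - M + 5)/5) = 10^((9.9 - -3.4 + 5)/5) = 4570.8819

4570.8819 pc


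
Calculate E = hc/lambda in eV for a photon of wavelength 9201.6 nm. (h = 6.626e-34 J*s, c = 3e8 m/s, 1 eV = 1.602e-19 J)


E = hc/lambda = 6.626e-34 * 3e8 / 9.202e-06 = 2.160e-20 J = 0.1348 eV

0.1348 eV


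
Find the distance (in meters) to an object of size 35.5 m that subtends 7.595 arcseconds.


D = size / theta_rad, theta_rad = 7.595 * pi/(180*3600) = 3.682e-05, D = 964108.0476

964108.0476 m


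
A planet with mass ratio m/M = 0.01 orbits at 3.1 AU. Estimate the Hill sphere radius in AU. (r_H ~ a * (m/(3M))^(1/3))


r_H = a * (m/3M)^(1/3) = 3.1 * (0.01/3)^(1/3) = 0.4631

0.4631 AU


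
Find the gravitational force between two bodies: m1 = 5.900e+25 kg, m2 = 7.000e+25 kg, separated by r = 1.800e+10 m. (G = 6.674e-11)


F = G*m1*m2/r^2 = 6.674e-11 * 5.900e+25 * 7.000e+25 / (1.800e+10)^2 = 6.674e-11 * 4.130e+51 / 3.240e+20 = 8.507e+20

8.507e+20 N


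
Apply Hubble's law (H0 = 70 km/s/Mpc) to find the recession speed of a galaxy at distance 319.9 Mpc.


v = H0 * d = 70 * 319.9 = 22393.0

22393.0 km/s


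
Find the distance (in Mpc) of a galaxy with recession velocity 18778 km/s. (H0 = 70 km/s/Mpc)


d = v / H0 = 18778 / 70 = 268.2571

268.2571 Mpc


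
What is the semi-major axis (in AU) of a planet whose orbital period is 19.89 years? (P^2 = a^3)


a = P^(2/3) = 19.89^(2/3) = 7.341

7.341 AU


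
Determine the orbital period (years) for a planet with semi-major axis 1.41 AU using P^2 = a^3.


P = a^(3/2) = 1.41^1.5 = 1.6743

1.6743 years


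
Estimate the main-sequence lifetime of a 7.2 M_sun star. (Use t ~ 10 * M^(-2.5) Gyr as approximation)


t = 10 * M^(-2.5) = 10 * 7.2^(-2.5) = 0.0719

0.0719 Gyr


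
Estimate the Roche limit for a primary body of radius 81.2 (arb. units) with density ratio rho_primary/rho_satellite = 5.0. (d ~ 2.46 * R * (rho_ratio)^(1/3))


d_Roche = 2.46 * 81.2 * 5.0^(1/3) = 341.5711

341.5711


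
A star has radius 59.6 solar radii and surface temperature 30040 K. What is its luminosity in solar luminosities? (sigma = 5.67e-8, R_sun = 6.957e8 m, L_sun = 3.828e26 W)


R = 59.6 * 6.957e8 m = 4.146372e+10 m. L = 4*pi*R^2*sigma*T^4 = 4*pi*(4.146372e+10)^2 * 5.67e-8 * 30040^4 = 9.975373427e+32 W. L/L_sun = 9.975373427e+32 / 3.828e26 = 2.606e+06

2.606e+06 L_sun


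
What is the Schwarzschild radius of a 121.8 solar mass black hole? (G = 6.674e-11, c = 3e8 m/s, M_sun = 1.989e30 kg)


M = 121.8 * 1.989e30 kg = 2.422602e+32 kg. rs = 2GM/c^2 = 2 * 6.674e-11 * 2.422602e+32 / (3e8)^2 = 359298.7944

359298.7944 m


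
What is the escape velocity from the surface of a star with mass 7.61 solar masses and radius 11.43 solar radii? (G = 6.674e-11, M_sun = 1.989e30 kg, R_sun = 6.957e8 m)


M = 7.61 * 1.989e30 kg = 1.513629e+31 kg; R = 11.43 * 6.957e8 m = 7.951851e+09 m. v_esc = sqrt(2GM/R) = sqrt(2 * 6.674e-11 * 1.513629e+31 / 7.951851e+09) = 504061.7026

504061.7026 m/s


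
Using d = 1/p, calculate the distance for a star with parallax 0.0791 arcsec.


d = 1/p = 1/0.0791 = 12.6422

12.6422 pc


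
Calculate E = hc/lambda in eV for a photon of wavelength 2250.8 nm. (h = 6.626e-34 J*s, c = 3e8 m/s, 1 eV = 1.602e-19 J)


E = hc/lambda = 6.626e-34 * 3e8 / 2.251e-06 = 8.832e-20 J = 0.5513 eV

0.5513 eV


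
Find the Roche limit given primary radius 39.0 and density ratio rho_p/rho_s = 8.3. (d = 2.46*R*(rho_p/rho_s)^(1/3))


d_Roche = 2.46 * 39.0 * 8.3^(1/3) = 194.2491

194.2491


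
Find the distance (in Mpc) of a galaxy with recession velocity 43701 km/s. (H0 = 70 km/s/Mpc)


d = v / H0 = 43701 / 70 = 624.3

624.3 Mpc


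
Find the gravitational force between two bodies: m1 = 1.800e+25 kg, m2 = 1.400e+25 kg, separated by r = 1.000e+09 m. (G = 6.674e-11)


F = G*m1*m2/r^2 = 6.674e-11 * 1.800e+25 * 1.400e+25 / (1.000e+09)^2 = 6.674e-11 * 2.520e+50 / 1.000e+18 = 1.682e+22

1.682e+22 N


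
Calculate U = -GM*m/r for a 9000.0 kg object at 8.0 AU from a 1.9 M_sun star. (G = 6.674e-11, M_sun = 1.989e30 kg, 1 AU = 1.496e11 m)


M = 1.9 * 1.989e30 kg = 3.7791e+30 kg; r = 8.0 AU * 1.496e11 m/AU = 1.1968e+12 m. U = -GM*m/r = -(6.674e-11 * 3.7791e+30 * 9000.0) / 1.1968e+12 = -1.897e+12

-1.897e+12 J


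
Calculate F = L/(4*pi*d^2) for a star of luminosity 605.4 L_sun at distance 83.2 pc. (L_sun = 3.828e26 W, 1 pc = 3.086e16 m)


F = L / (4*pi*d^2) = 2.317e+29 / (4*pi*(2.568e+18)^2) = 2.797e-09

2.797e-09 W/m^2


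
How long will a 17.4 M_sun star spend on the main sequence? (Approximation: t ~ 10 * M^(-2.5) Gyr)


t = 10 * M^(-2.5) = 10 * 17.4^(-2.5) = 0.0079

0.0079 Gyr


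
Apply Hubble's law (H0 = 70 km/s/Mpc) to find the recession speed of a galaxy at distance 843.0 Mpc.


v = H0 * d = 70 * 843.0 = 59010.0

59010.0 km/s


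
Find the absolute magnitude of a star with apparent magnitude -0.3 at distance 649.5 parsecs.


M = m - 5*log10(d) + 5 = -0.3 - 5*log10(649.5) + 5 = -9.3629

-9.3629


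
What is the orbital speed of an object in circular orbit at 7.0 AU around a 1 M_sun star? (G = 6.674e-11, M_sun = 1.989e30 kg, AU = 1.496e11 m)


v = sqrt(GM/r) = sqrt(6.674e-11 * 1.989e+30 / 1.047e+12) = 11258.8926

11258.8926 m/s


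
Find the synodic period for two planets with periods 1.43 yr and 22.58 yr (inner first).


1/P_syn = |1/P1 - 1/P2| = |1/1.43 - 1/22.58| => P_syn = 1.5267

1.5267 years


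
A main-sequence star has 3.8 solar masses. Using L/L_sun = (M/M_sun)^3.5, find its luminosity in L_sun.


L/L_sun = (M/M_sun)^3.5 = 3.8^3.5 = 106.9652

106.9652 L_sun


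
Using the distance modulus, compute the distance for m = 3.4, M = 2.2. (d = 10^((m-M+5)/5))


d = 10^((m - M + 5)/5) = 10^((3.4 - 2.2 + 5)/5) = 17.378

17.378 pc


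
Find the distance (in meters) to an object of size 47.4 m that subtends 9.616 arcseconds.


D = size / theta_rad, theta_rad = 9.616 * pi/(180*3600) = 4.662e-05, D = 1.017e+06

1.017e+06 m


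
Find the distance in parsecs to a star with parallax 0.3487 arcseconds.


d = 1/p = 1/0.3487 = 2.8678

2.8678 pc


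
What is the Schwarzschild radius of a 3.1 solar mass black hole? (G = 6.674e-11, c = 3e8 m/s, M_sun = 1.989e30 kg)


M = 3.1 * 1.989e30 kg = 6.1659e+30 kg. rs = 2GM/c^2 = 2 * 6.674e-11 * 6.1659e+30 / (3e8)^2 = 9144.7148

9144.7148 m


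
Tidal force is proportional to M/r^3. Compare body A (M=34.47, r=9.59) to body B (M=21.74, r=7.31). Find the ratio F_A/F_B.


Ratio = (M1/r1^3) / (M2/r2^3) = (34.47/9.59^3) / (21.74/7.31^3) = 0.7022

0.7022


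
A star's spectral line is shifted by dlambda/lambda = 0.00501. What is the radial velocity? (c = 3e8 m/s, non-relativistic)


v = (dlambda/lambda) * c = 0.00501 * 3e8 = 1.503e+06

1.503e+06 m/s


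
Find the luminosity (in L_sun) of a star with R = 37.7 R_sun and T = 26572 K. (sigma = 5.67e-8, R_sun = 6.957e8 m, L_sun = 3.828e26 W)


R = 37.7 * 6.957e8 m = 2.622789e+10 m. L = 4*pi*R^2*sigma*T^4 = 4*pi*(2.622789e+10)^2 * 5.67e-8 * 26572^4 = 2.443523978e+32 W. L/L_sun = 2.443523978e+32 / 3.828e26 = 638329.1479

638329.1479 L_sun


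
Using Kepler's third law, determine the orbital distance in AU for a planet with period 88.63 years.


a = P^(2/3) = 88.63^(2/3) = 19.8787

19.8787 AU


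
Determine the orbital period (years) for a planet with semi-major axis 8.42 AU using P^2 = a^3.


P = a^(3/2) = 8.42^1.5 = 24.4325

24.4325 years


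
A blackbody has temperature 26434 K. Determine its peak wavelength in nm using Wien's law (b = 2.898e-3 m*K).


lam_max = b / T = 2.898e-3 / 26434 = 1.096e-07 m = 109.6315 nm

109.6315 nm


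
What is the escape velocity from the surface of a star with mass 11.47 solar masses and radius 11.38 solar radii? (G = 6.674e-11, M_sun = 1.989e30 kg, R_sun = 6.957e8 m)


M = 11.47 * 1.989e30 kg = 2.281383e+31 kg; R = 11.38 * 6.957e8 m = 7.917066e+09 m. v_esc = sqrt(2GM/R) = sqrt(2 * 6.674e-11 * 2.281383e+31 / 7.917066e+09) = 620190.439

620190.439 m/s


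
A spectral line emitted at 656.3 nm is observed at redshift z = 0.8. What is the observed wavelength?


lam_obs = lam_emit * (1 + z) = 656.3 * (1 + 0.8) = 1181.34

1181.34 nm


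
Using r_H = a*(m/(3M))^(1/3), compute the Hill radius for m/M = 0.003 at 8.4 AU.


r_H = a * (m/3M)^(1/3) = 8.4 * (0.003/3)^(1/3) = 0.84

0.84 AU


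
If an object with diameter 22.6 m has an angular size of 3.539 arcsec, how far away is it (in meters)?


D = size / theta_rad, theta_rad = 3.539 * pi/(180*3600) = 1.716e-05, D = 1.317e+06

1.317e+06 m


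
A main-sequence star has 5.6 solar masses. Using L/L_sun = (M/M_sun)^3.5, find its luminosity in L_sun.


L/L_sun = (M/M_sun)^3.5 = 5.6^3.5 = 415.5833

415.5833 L_sun


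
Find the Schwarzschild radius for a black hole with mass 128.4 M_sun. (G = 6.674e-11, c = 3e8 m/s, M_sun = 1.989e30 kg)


M = 128.4 * 1.989e30 kg = 2.553876e+32 kg. rs = 2GM/c^2 = 2 * 6.674e-11 * 2.553876e+32 / (3e8)^2 = 378768.1872

378768.1872 m


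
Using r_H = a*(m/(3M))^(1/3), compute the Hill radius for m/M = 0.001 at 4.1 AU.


r_H = a * (m/3M)^(1/3) = 4.1 * (0.001/3)^(1/3) = 0.2843

0.2843 AU


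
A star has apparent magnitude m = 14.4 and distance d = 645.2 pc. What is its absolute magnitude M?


M = m - 5*log10(d) + 5 = 14.4 - 5*log10(645.2) + 5 = 5.3515

5.3515


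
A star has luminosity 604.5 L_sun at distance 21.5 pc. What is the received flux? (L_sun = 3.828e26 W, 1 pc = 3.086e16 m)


F = L / (4*pi*d^2) = 2.314e+29 / (4*pi*(6.635e+17)^2) = 4.183e-08

4.183e-08 W/m^2


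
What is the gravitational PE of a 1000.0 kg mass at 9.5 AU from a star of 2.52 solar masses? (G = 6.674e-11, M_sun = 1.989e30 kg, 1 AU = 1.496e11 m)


M = 2.52 * 1.989e30 kg = 5.01228e+30 kg; r = 9.5 AU * 1.496e11 m/AU = 1.4212e+12 m. U = -GM*m/r = -(6.674e-11 * 5.01228e+30 * 1000.0) / 1.4212e+12 = -2.354e+11

-2.354e+11 J


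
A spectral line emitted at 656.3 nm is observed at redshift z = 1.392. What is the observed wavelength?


lam_obs = lam_emit * (1 + z) = 656.3 * (1 + 1.392) = 1569.8696

1569.8696 nm


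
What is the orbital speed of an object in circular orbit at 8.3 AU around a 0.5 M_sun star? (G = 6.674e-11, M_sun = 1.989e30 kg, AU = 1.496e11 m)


v = sqrt(GM/r) = sqrt(6.674e-11 * 9.945e+29 / 1.242e+12) = 7311.2335

7311.2335 m/s


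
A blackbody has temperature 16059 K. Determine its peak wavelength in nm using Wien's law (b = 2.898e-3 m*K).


lam_max = b / T = 2.898e-3 / 16059 = 1.805e-07 m = 180.4596 nm

180.4596 nm
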